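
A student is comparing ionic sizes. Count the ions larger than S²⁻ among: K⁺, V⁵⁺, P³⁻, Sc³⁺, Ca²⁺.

Each ion has 18 electrons. The ranking follows nuclear charge in reverse — greater Z gives a smaller radius. V⁵⁺ (Z=23), Sc³⁺ (Z=21), Ca²⁺ (Z=20), K⁺ (Z=19), S²⁻ (Z=16), P³⁻ (Z=15).
Relative to S²⁻, the ions that are larger are P³⁻. Count: 1.

1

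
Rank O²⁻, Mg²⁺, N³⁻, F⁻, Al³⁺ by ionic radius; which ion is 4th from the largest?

These species are isoelectronic with 10 electrons. The only difference is the number of protons: Al³⁺ (Z=13), Mg²⁺ (Z=12), F⁻ (Z=9), O²⁻ (Z=8), N³⁻ (Z=7). The strongest nuclear pull (Al³⁺) gives the smallest ion.
So the order is Al³⁺ < Mg²⁺ < F⁻ < O²⁻ < N³⁻; the 4th-largest ion is Mg²⁺.

Mg²⁺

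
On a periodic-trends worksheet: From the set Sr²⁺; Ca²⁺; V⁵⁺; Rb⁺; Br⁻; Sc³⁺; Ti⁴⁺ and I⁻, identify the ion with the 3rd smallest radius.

Sc³⁺

Tabulating Z and e⁻: V⁵⁺ (Z=23, 18 e⁻), Ti⁴⁺ (Z=22, 18 e⁻), Sc³⁺ (Z=21, 18 e⁻), Ca²⁺ (Z=20, 18 e⁻), Sr²⁺ (Z=38, 36 e⁻), Rb⁺ (Z=37, 36 e⁻), Br⁻ (Z=35, 36 e⁻), I⁻ (Z=53, 54 e⁻). V⁵⁺ < Ti⁴⁺ (isoelectronic, higher Z=23 is smaller); Ti⁴⁺ < Sc³⁺ (both 18 e⁻, Z=22>21); Sc³⁺ < Ca²⁺ (both 18 e⁻, Z=21>20); Ca²⁺ < Sr²⁺ (same group, 1 shell fewer); Sr²⁺ < Rb⁺ (both 36 e⁻, Z=38>37); Rb⁺ < Br⁻ (isoelectronic, higher Z=37 is smaller); Br⁻ < I⁻ (same group, period 4 vs 5).
That gives V⁵⁺ < Ti⁴⁺ < Sc³⁺ < Ca²⁺ < Sr²⁺ < Rb⁺ < Br⁻ < I⁻. From the smallest end, number 3 is Sc³⁺.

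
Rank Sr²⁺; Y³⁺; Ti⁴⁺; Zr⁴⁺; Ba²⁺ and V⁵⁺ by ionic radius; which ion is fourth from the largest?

Work out protons and electrons: V⁵⁺ (Z=23, 18 e⁻), Ti⁴⁺ (Z=22, 18 e⁻), Zr⁴⁺ (Z=40, 36 e⁻), Y³⁺ (Z=39, 36 e⁻), Sr²⁺ (Z=38, 36 e⁻), Ba²⁺ (Z=56, 54 e⁻). V⁵⁺ < Ti⁴⁺ (isoelectronic, higher Z=23 is smaller); Ti⁴⁺ < Zr⁴⁺ (same group, 1 shell fewer); Zr⁴⁺ < Y³⁺ (isoelectronic, higher Z=40 is smaller); Y³⁺ < Sr²⁺ (both 36 e⁻, Z=39>38); Sr²⁺ < Ba²⁺ (same group, period 5 vs 6).
So the order is V⁵⁺ < Ti⁴⁺ < Zr⁴⁺ < Y³⁺ < Sr²⁺ < Ba²⁺; the 4th-largest ion is Zr⁴⁺.

Zr⁴⁺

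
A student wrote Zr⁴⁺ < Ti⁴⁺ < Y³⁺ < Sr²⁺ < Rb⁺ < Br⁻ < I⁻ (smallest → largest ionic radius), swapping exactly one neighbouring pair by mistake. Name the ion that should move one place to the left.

Check each adjacent pair. Zr⁴⁺ and Ti⁴⁺ are reversed: Ti⁴⁺ and Zr⁴⁺ are in one column with the same charge; the lighter period-4 ion has one fewer shell and is smaller. No other neighbouring pair contradicts the periodic trends, so Ti⁴⁺ is the ion listed too late.

Ti⁴⁺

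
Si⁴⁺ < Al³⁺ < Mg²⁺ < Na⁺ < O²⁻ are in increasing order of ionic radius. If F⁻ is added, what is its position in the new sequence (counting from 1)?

5

Each ion has 10 electrons. The ranking follows nuclear charge in reverse — greater Z gives a smaller radius. Si⁴⁺ (Z=14), Al³⁺ (Z=13), Mg²⁺ (Z=12), Na⁺ (Z=11), F⁻ (Z=9), O²⁻ (Z=8).
The complete sequence is Si⁴⁺ < Al³⁺ < Mg²⁺ < Na⁺ < F⁻ < O²⁻. F⁻ sits at position 5.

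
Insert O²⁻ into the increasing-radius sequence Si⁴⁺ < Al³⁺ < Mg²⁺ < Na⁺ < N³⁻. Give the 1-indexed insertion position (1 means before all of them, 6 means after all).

5

All of these have 10 electrons (isoelectronic). With the same electron cloud, the ion with the most protons pulls it in tightest. Nuclear charges: Si⁴⁺ (Z=14), Al³⁺ (Z=13), Mg²⁺ (Z=12), Na⁺ (Z=11), O²⁻ (Z=8), N³⁻ (Z=7). Highest Z is smallest.
With O²⁻ included the full order is Si⁴⁺ < Al³⁺ < Mg²⁺ < Na⁺ < O²⁻ < N³⁻, so it takes position 5.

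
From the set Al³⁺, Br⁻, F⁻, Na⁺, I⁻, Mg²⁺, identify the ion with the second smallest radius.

First list Z and electron count for each: Al³⁺ has 10 e⁻ (Z=13), Mg²⁺ has 10 e⁻ (Z=12), Na⁺ has 10 e⁻ (Z=11), F⁻ has 10 e⁻ (Z=9), Br⁻ has 36 e⁻ (Z=35), I⁻ has 54 e⁻ (Z=53). Al³⁺ < Mg²⁺ (isoelectronic, higher Z=13 is smaller); Mg²⁺ < Na⁺ (isoelectronic, higher Z=12 is smaller); Na⁺ < F⁻ (isoelectronic, higher Z=11 is smaller); F⁻ < Br⁻ (same group, period 2 vs 4); Br⁻ < I⁻ (same group, 1 shell fewer).
Ordering: Al³⁺ < Mg²⁺ < Na⁺ < F⁻ < Br⁻ < I⁻. The second smallest is Mg²⁺.

Mg²⁺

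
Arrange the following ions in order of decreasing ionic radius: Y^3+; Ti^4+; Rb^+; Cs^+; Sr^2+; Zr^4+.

Cs^+ > Rb^+ > Sr^2+ > Y^3+ > Zr^4+ > Ti^4+

Ti^4+: 18 e⁻, Z=22, Zr^4+: 36 e⁻, Z=40, Y^3+: 36 e⁻, Z=39, Sr^2+: 36 e⁻, Z=38, Rb^+: 36 e⁻, Z=37, Cs^+: 54 e⁻, Z=55. Ti^4+ < Zr^4+ (same group, period 4 vs 5); Zr^4+ < Y^3+ (isoelectronic, higher Z=40 is smaller); Y^3+ < Sr^2+ (both 36 e⁻, Z=39>38); Sr^2+ < Rb^+ (both 36 e⁻, Z=38>37); Rb^+ < Cs^+ (same group, 1 shell fewer).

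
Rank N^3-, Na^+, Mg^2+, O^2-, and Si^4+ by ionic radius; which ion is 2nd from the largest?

O^2-

Each ion has 10 electrons. The ranking follows nuclear charge in reverse — greater Z gives a smaller radius. Si^4+ (Z=14), Mg^2+ (Z=12), Na^+ (Z=11), O^2- (Z=8), N^3- (Z=7).
So the order is Si^4+ < Mg^2+ < Na^+ < O^2- < N^3-; the 2nd-largest ion is O^2-.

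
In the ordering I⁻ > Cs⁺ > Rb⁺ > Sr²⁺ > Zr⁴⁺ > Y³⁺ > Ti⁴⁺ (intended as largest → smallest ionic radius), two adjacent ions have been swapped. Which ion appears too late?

Y³⁺

Compare adjacent ions: Zr⁴⁺ and Y³⁺ share 36 electrons; the higher nuclear charge on Zr (Z=40) contracts it more, so Zr⁴⁺ < Y³⁺ — yet in this decreasing list Zr⁴⁺ sits before Y³⁺. Nothing else is reversed, so Y³⁺ should move one place to the left.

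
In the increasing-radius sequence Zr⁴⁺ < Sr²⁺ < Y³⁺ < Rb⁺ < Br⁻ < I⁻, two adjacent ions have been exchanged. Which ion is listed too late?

Y³⁺

Compare adjacent ions: Y³⁺ and Sr²⁺ share 36 electrons; the higher nuclear charge on Y (Z=39) contracts it more, so Y³⁺ < Sr²⁺ — yet in this increasing list Sr²⁺ sits before Y³⁺. Nothing else is reversed, so Y³⁺ should move one place to the left.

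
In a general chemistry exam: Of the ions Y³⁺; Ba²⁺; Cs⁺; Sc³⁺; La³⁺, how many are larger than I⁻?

Sc³⁺ has 18 e⁻ (Z=21), Y³⁺ has 36 e⁻ (Z=39), La³⁺ has 54 e⁻ (Z=57), Ba²⁺ has 54 e⁻ (Z=56), Cs⁺ has 54 e⁻ (Z=55), I⁻ has 54 e⁻ (Z=53). Sc³⁺ < Y³⁺ (same group, 1 shell fewer); Y³⁺ < La³⁺ (same group, 1 shell fewer); La³⁺ < Ba²⁺ (both 54 e⁻, Z=57>56); Ba²⁺ < Cs⁺ (both 54 e⁻, Z=56>55); Cs⁺ < I⁻ (both 54 e⁻, Z=55>53).
Relative to I⁻, the ions that are larger are none. Count: 0.

0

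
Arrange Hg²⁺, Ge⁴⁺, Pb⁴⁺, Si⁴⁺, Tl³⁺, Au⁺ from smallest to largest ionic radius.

Si⁴⁺ < Ge⁴⁺ < Pb⁴⁺ < Tl³⁺ < Hg²⁺ < Au⁺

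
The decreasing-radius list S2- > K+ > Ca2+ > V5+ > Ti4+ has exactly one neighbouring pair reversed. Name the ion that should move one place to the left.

Ti4+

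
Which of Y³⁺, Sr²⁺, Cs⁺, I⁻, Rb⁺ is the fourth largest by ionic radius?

Sr²⁺

Work out protons and electrons: Y³⁺: 36 e⁻, Z=39, Sr²⁺: 36 e⁻, Z=38, Rb⁺: 36 e⁻, Z=37, Cs⁺: 54 e⁻, Z=55, I⁻: 54 e⁻, Z=53. Y³⁺ < Sr²⁺ (isoelectronic, higher Z=39 is smaller); Sr²⁺ < Rb⁺ (isoelectronic, higher Z=38 is smaller); Rb⁺ < Cs⁺ (same group, 1 shell fewer); Cs⁺ < I⁻ (both 54 e⁻, Z=55>53).
So the order is Y³⁺ < Sr²⁺ < Rb⁺ < Cs⁺ < I⁻; the 4th-largest ion is Sr²⁺.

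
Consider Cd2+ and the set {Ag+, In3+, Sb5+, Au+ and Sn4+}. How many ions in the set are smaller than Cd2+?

Sb5+ (Z=51, 46 e⁻), Sn4+ (Z=50, 46 e⁻), In3+ (Z=49, 46 e⁻), Cd2+ (Z=48, 46 e⁻), Ag+ (Z=47, 46 e⁻), Au+ (Z=79, 78 e⁻). Sb5+ < Sn4+ (both 46 e⁻, Z=51>50); Sn4+ < In3+ (isoelectronic, higher Z=50 is smaller); In3+ < Cd2+ (isoelectronic, higher Z=49 is smaller); Cd2+ < Ag+ (both 46 e⁻, Z=48>47); Ag+ < Au+ (same group, 1 shell fewer).
Ordering all of them (including Cd2+) by radius gives Sb5+ < Sn4+ < In3+ < Cd2+ < Ag+ < Au+. That's 3.

3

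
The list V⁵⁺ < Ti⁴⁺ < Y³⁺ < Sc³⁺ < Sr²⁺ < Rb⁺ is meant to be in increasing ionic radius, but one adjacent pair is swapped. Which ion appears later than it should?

Sc³⁺

Compare adjacent ions: Sc³⁺ and Y³⁺ are in one column with the same charge; the lighter period-4 ion has one fewer shell and is smaller — yet in this increasing list Y³⁺ sits before Sc³⁺. Nothing else is reversed, so Sc³⁺ should move one place to the left.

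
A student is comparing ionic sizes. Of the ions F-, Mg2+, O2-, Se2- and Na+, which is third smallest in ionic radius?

F-

Work out protons and electrons: Mg2+ has 10 e⁻ (Z=12), Na+ has 10 e⁻ (Z=11), F- has 10 e⁻ (Z=9), O2- has 10 e⁻ (Z=8), Se2- has 36 e⁻ (Z=34). Mg2+ < Na+ (both 10 e⁻, Z=12>11); Na+ < F- (both 10 e⁻, Z=11>9); F- < O2- (isoelectronic, higher Z=9 is smaller); O2- < Se2- (same group, 2 shells fewer).
Ordering: Mg2+ < Na+ < F- < O2- < Se2-. The third smallest is F-.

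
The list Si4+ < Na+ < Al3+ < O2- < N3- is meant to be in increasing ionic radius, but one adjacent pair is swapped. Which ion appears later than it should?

Al3+

The pair Na+, Al3+ is the wrong way round — they are isoelectronic (10 e⁻) and Al has more protons than Na (13 vs 11), making Al3+ smaller. All other adjacent pairs agree with periodic trends, so Al3+ is the misplaced ion.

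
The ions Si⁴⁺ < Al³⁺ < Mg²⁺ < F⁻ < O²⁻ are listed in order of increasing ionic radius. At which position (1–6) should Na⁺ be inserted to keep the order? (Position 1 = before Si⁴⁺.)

Isoelectronic series (10 e⁻ each). Size is set by nuclear charge: more protons means a smaller ion. Si⁴⁺ (Z=14), Al³⁺ (Z=13), Mg²⁺ (Z=12), Na⁺ (Z=11), F⁻ (Z=9), O²⁻ (Z=8).
With Na⁺ included the full order is Si⁴⁺ < Al³⁺ < Mg²⁺ < Na⁺ < F⁻ < O²⁻, so it takes position 4.

4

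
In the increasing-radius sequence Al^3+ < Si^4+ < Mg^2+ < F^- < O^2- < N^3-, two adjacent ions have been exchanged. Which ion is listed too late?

Compare adjacent ions: they are isoelectronic (10 e⁻) and Si has more protons than Al (14 vs 13), making Si^4+ smaller — yet in this increasing list Al^3+ sits before Si^4+. Nothing else is reversed, so Si^4+ should move one place to the left.

Si^4+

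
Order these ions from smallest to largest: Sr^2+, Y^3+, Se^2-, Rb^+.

Y^3+ < Sr^2+ < Rb^+ < Se^2-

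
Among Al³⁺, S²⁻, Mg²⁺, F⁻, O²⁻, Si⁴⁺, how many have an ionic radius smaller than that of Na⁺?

3

Si⁴⁺ (Z=14, 10 e⁻), Al³⁺ (Z=13, 10 e⁻), Mg²⁺ (Z=12, 10 e⁻), Na⁺ (Z=11, 10 e⁻), F⁻ (Z=9, 10 e⁻), O²⁻ (Z=8, 10 e⁻), S²⁻ (Z=16, 18 e⁻). Si⁴⁺ < Al³⁺ (isoelectronic, higher Z=14 is smaller); Al³⁺ < Mg²⁺ (isoelectronic, higher Z=13 is smaller); Mg²⁺ < Na⁺ (isoelectronic, higher Z=12 is smaller); Na⁺ < F⁻ (isoelectronic, higher Z=11 is smaller); F⁻ < O²⁻ (both 10 e⁻, Z=9>8); O²⁻ < S²⁻ (same group, period 2 vs 3).
Overall: Si⁴⁺ < Al³⁺ < Mg²⁺ < Na⁺ < F⁻ < O²⁻ < S²⁻. Na⁺ has 3 below it and 3 above. So 3 are smaller.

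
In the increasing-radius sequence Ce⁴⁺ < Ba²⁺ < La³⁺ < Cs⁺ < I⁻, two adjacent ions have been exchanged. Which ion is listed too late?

La³⁺

Compare adjacent ions: both have 54 electrons but Z(La)=57 > Z(Ba)=56, so La³⁺ should be the smaller of the two — yet in this increasing list Ba²⁺ sits before La³⁺. Nothing else is reversed, so La³⁺ should move one place to the left.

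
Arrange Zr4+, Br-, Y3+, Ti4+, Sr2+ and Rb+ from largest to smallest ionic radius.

Br- > Rb+ > Sr2+ > Y3+ > Zr4+ > Ti4+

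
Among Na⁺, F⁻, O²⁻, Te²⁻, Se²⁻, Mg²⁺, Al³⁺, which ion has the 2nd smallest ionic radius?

Mg²⁺

Al³⁺: 10 e⁻, Z=13, Mg²⁺: 10 e⁻, Z=12, Na⁺: 10 e⁻, Z=11, F⁻: 10 e⁻, Z=9, O²⁻: 10 e⁻, Z=8, Se²⁻: 36 e⁻, Z=34, Te²⁻: 54 e⁻, Z=52. Al³⁺ < Mg²⁺ (both 10 e⁻, Z=13>12); Mg²⁺ < Na⁺ (isoelectronic, higher Z=12 is smaller); Na⁺ < F⁻ (both 10 e⁻, Z=11>9); F⁻ < O²⁻ (both 10 e⁻, Z=9>8); O²⁻ < Se²⁻ (same group, period 2 vs 4); Se²⁻ < Te²⁻ (same group, 1 shell fewer).
That gives Al³⁺ < Mg²⁺ < Na⁺ < F⁻ < O²⁻ < Se²⁻ < Te²⁻. From the smallest end, number 2 is Mg²⁺.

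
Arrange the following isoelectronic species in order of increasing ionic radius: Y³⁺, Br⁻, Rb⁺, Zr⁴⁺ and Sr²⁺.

Zr⁴⁺ < Y³⁺ < Sr²⁺ < Rb⁺ < Br⁻

Each ion has 36 electrons. The ranking follows nuclear charge in reverse — greater Z gives a smaller radius. Zr⁴⁺ (Z=40), Y³⁺ (Z=39), Sr²⁺ (Z=38), Rb⁺ (Z=37), Br⁻ (Z=35).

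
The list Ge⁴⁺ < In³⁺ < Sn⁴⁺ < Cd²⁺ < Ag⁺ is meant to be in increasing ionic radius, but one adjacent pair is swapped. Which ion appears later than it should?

Check each adjacent pair. In³⁺ and Sn⁴⁺ are reversed: Sn⁴⁺ and In³⁺ share 46 electrons; the higher nuclear charge on Sn (Z=50) contracts it more, so Sn⁴⁺ < In³⁺. No other neighbouring pair contradicts the periodic trends, so Sn⁴⁺ is the ion listed too late.

Sn⁴⁺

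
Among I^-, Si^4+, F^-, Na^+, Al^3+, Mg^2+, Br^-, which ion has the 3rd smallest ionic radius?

Electron counts and nuclear charges: Si^4+ (Z=14, 10 e⁻), Al^3+ (Z=13, 10 e⁻), Mg^2+ (Z=12, 10 e⁻), Na^+ (Z=11, 10 e⁻), F^- (Z=9, 10 e⁻), Br^- (Z=35, 36 e⁻), I^- (Z=53, 54 e⁻). Si^4+ < Al^3+ (isoelectronic, higher Z=14 is smaller); Al^3+ < Mg^2+ (both 10 e⁻, Z=13>12); Mg^2+ < Na^+ (isoelectronic, higher Z=12 is smaller); Na^+ < F^- (isoelectronic, higher Z=11 is smaller); F^- < Br^- (same group, 2 shells fewer); Br^- < I^- (same group, period 4 vs 5).
Full ascending order: Si^4+ < Al^3+ < Mg^2+ < Na^+ < F^- < Br^- < I^-. Counting from the smallest, position 3 is Mg^2+.

Mg^2+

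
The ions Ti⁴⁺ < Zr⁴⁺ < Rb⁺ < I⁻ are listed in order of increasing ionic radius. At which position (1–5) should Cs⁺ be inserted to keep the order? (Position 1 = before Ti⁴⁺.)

Tabulating Z and e⁻: Ti⁴⁺ (Z=22, 18 e⁻), Zr⁴⁺ (Z=40, 36 e⁻), Rb⁺ (Z=37, 36 e⁻), Cs⁺ (Z=55, 54 e⁻), I⁻ (Z=53, 54 e⁻). Ti⁴⁺ < Zr⁴⁺ (same group, period 4 vs 5); Zr⁴⁺ < Rb⁺ (isoelectronic, higher Z=40 is smaller); Rb⁺ < Cs⁺ (same group, period 5 vs 6); Cs⁺ < I⁻ (both 54 e⁻, Z=55>53).
Putting Cs⁺ in gives Ti⁴⁺ < Zr⁴⁺ < Rb⁺ < Cs⁺ < I⁻; it lands at slot 4.

4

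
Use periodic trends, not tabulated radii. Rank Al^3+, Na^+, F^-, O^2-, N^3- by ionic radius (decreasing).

N^3- > O^2- > F^- > Na^+ > Al^3+

Isoelectronic series (10 e⁻ each). Size is set by nuclear charge: more protons means a smaller ion. Al^3+ (Z=13), Na^+ (Z=11), F^- (Z=9), O^2- (Z=8), N^3- (Z=7).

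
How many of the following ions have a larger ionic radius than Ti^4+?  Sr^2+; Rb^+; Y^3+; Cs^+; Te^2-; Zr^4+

6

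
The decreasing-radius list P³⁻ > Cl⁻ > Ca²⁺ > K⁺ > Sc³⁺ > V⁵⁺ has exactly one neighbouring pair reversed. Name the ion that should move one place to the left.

K⁺

Compare adjacent ions: both have 18 electrons but Z(Ca)=20 > Z(K)=19, so Ca²⁺ should be the smaller of the two — yet in this decreasing list Ca²⁺ sits before K⁺. Nothing else is reversed, so K⁺ should move one place to the left.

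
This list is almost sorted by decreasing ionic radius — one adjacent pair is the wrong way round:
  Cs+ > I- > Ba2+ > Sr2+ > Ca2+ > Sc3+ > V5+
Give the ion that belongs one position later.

The pair Cs+, I- is the wrong way round — they are isoelectronic (54 e⁻) and Cs has more protons than I (55 vs 53), making Cs+ smaller. All other adjacent pairs agree with periodic trends, so Cs+ is the misplaced ion.

Cs+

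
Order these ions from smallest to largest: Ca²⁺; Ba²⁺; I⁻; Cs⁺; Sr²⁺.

Tabulating Z and e⁻: Ca²⁺ (Z=20, 18 e⁻), Sr²⁺ (Z=38, 36 e⁻), Ba²⁺ (Z=56, 54 e⁻), Cs⁺ (Z=55, 54 e⁻), I⁻ (Z=53, 54 e⁻). Ca²⁺ < Sr²⁺ (same group, 1 shell fewer); Sr²⁺ < Ba²⁺ (same group, period 5 vs 6); Ba²⁺ < Cs⁺ (both 54 e⁻, Z=56>55); Cs⁺ < I⁻ (both 54 e⁻, Z=55>53).

Ca²⁺ < Sr²⁺ < Ba²⁺ < Cs⁺ < I⁻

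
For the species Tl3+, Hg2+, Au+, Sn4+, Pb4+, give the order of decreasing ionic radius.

Au+ > Hg2+ > Tl3+ > Pb4+ > Sn4+

First list Z and electron count for each: Sn4+: 46 e⁻, Z=50, Pb4+: 78 e⁻, Z=82, Tl3+: 78 e⁻, Z=81, Hg2+: 78 e⁻, Z=80, Au+: 78 e⁻, Z=79. Sn4+ < Pb4+ (same group, 1 shell fewer); Pb4+ < Tl3+ (both 78 e⁻, Z=82>81); Tl3+ < Hg2+ (both 78 e⁻, Z=81>80); Hg2+ < Au+ (isoelectronic, higher Z=80 is smaller).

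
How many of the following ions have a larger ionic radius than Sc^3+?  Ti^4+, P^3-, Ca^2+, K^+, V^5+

Each ion has 18 electrons. The ranking follows nuclear charge in reverse — greater Z gives a smaller radius. V^5+ (Z=23), Ti^4+ (Z=22), Sc^3+ (Z=21), Ca^2+ (Z=20), K^+ (Z=19), P^3- (Z=15).
Ordering all of them (including Sc^3+) by radius gives V^5+ < Ti^4+ < Sc^3+ < Ca^2+ < K^+ < P^3-. That's 3.

3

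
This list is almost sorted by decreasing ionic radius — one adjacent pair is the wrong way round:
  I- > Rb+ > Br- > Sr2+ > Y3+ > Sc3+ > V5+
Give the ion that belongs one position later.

Check each adjacent pair. Rb+ and Br- are reversed: they are isoelectronic (36 e⁻) and Rb has more protons than Br (37 vs 35), making Rb+ smaller. No other neighbouring pair contradicts the periodic trends, so Rb+ is the ion listed too early.

Rb+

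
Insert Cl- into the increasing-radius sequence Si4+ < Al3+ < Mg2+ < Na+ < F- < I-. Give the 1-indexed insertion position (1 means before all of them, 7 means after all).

Tabulating Z and e⁻: Si4+ has 10 e⁻ (Z=14), Al3+ has 10 e⁻ (Z=13), Mg2+ has 10 e⁻ (Z=12), Na+ has 10 e⁻ (Z=11), F- has 10 e⁻ (Z=9), Cl- has 18 e⁻ (Z=17), I- has 54 e⁻ (Z=53). Si4+ < Al3+ (both 10 e⁻, Z=14>13); Al3+ < Mg2+ (both 10 e⁻, Z=13>12); Mg2+ < Na+ (both 10 e⁻, Z=12>11); Na+ < F- (both 10 e⁻, Z=11>9); F- < Cl- (same group, 1 shell fewer); Cl- < I- (same group, 2 shells fewer).
The complete sequence is Si4+ < Al3+ < Mg2+ < Na+ < F- < Cl- < I-. Cl- sits at position 6.

6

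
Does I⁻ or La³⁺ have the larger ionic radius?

Each ion has 54 electrons. The ranking follows nuclear charge in reverse — greater Z gives a smaller radius. La³⁺ (Z=57), I⁻ (Z=53).

I⁻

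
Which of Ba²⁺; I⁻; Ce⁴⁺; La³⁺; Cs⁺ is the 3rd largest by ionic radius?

Each ion has 54 electrons. The ranking follows nuclear charge in reverse — greater Z gives a smaller radius. Ce⁴⁺ (Z=58), La³⁺ (Z=57), Ba²⁺ (Z=56), Cs⁺ (Z=55), I⁻ (Z=53).
Ordering: Ce⁴⁺ < La³⁺ < Ba²⁺ < Cs⁺ < I⁻. The 3rd largest is Ba²⁺.

Ba²⁺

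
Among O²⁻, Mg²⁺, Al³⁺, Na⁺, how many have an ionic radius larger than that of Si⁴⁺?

Isoelectronic series (10 e⁻ each). Size is set by nuclear charge: more protons means a smaller ion. Si⁴⁺ (Z=14), Al³⁺ (Z=13), Mg²⁺ (Z=12), Na⁺ (Z=11), O²⁻ (Z=8).
Ordering all of them (including Si⁴⁺) by radius gives Si⁴⁺ < Al³⁺ < Mg²⁺ < Na⁺ < O²⁻. That's 4.

4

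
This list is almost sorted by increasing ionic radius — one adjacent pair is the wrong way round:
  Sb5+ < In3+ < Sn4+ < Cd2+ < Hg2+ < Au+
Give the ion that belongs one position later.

The pair In3+, Sn4+ is the wrong way round — they are isoelectronic (46 e⁻) and Sn has more protons than In (50 vs 49), making Sn4+ smaller. All other adjacent pairs agree with periodic trends, so In3+ is the misplaced ion.

In3+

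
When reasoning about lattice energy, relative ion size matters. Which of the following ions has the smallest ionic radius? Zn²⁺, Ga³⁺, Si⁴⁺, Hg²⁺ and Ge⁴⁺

Tabulating Z and e⁻: Si⁴⁺ has 10 e⁻ (Z=14), Ge⁴⁺ has 28 e⁻ (Z=32), Ga³⁺ has 28 e⁻ (Z=31), Zn²⁺ has 28 e⁻ (Z=30), Hg²⁺ has 78 e⁻ (Z=80). Si⁴⁺ < Ge⁴⁺ (same group, period 3 vs 4); Ge⁴⁺ < Ga³⁺ (isoelectronic, higher Z=32 is smaller); Ga³⁺ < Zn²⁺ (both 28 e⁻, Z=31>30); Zn²⁺ < Hg²⁺ (same group, period 4 vs 6).

Si⁴⁺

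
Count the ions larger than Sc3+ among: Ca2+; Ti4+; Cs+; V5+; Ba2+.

Electron counts and nuclear charges: V5+: 18 e⁻, Z=23, Ti4+: 18 e⁻, Z=22, Sc3+: 18 e⁻, Z=21, Ca2+: 18 e⁻, Z=20, Ba2+: 54 e⁻, Z=56, Cs+: 54 e⁻, Z=55. V5+ < Ti4+ (isoelectronic, higher Z=23 is smaller); Ti4+ < Sc3+ (isoelectronic, higher Z=22 is smaller); Sc3+ < Ca2+ (isoelectronic, higher Z=21 is smaller); Ca2+ < Ba2+ (same group, 2 shells fewer); Ba2+ < Cs+ (both 54 e⁻, Z=56>55).
Relative to Sc3+, the ions that are larger are Ca2+, Ba2+, Cs+. Count: 3.

3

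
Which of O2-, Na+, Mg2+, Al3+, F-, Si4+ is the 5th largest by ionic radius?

Each ion has 10 electrons. The ranking follows nuclear charge in reverse — greater Z gives a smaller radius. Si4+ (Z=14), Al3+ (Z=13), Mg2+ (Z=12), Na+ (Z=11), F- (Z=9), O2- (Z=8).
That gives Si4+ < Al3+ < Mg2+ < Na+ < F- < O2-. From the largest end, number 5 is Al3+.

Al3+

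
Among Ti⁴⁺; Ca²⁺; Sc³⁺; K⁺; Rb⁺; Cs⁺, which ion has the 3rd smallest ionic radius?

Electron counts and nuclear charges: Ti⁴⁺ has 18 e⁻ (Z=22), Sc³⁺ has 18 e⁻ (Z=21), Ca²⁺ has 18 e⁻ (Z=20), K⁺ has 18 e⁻ (Z=19), Rb⁺ has 36 e⁻ (Z=37), Cs⁺ has 54 e⁻ (Z=55). Ti⁴⁺ < Sc³⁺ (isoelectronic, higher Z=22 is smaller); Sc³⁺ < Ca²⁺ (isoelectronic, higher Z=21 is smaller); Ca²⁺ < K⁺ (isoelectronic, higher Z=20 is smaller); K⁺ < Rb⁺ (same group, period 4 vs 5); Rb⁺ < Cs⁺ (same group, period 5 vs 6).
Ordering: Ti⁴⁺ < Sc³⁺ < Ca²⁺ < K⁺ < Rb⁺ < Cs⁺. The 3rd smallest is Ca²⁺.

Ca²⁺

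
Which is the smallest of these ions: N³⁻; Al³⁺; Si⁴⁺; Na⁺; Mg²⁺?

Each ion has 10 electrons. The ranking follows nuclear charge in reverse — greater Z gives a smaller radius. Si⁴⁺ (Z=14), Al³⁺ (Z=13), Mg²⁺ (Z=12), Na⁺ (Z=11), N³⁻ (Z=7).

Si⁴⁺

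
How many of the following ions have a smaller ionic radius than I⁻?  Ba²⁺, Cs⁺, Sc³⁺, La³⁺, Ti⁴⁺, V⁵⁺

6

Electron counts and nuclear charges: V⁵⁺: 18 e⁻, Z=23, Ti⁴⁺: 18 e⁻, Z=22, Sc³⁺: 18 e⁻, Z=21, La³⁺: 54 e⁻, Z=57, Ba²⁺: 54 e⁻, Z=56, Cs⁺: 54 e⁻, Z=55, I⁻: 54 e⁻, Z=53. V⁵⁺ < Ti⁴⁺ (isoelectronic, higher Z=23 is smaller); Ti⁴⁺ < Sc³⁺ (both 18 e⁻, Z=22>21); Sc³⁺ < La³⁺ (same group, 2 shells fewer); La³⁺ < Ba²⁺ (both 54 e⁻, Z=57>56); Ba²⁺ < Cs⁺ (both 54 e⁻, Z=56>55); Cs⁺ < I⁻ (isoelectronic, higher Z=55 is smaller).
Placing each against I⁻: smaller — V⁵⁺, Ti⁴⁺, Sc³⁺, La³⁺, Ba²⁺, Cs⁺; larger — none. So 6 are smaller.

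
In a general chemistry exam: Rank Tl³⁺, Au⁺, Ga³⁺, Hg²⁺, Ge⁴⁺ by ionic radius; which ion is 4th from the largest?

Ga³⁺

Work out protons and electrons: Ge⁴⁺ (Z=32, 28 e⁻), Ga³⁺ (Z=31, 28 e⁻), Tl³⁺ (Z=81, 78 e⁻), Hg²⁺ (Z=80, 78 e⁻), Au⁺ (Z=79, 78 e⁻). Ge⁴⁺ < Ga³⁺ (both 28 e⁻, Z=32>31); Ga³⁺ < Tl³⁺ (same group, 2 shells fewer); Tl³⁺ < Hg²⁺ (both 78 e⁻, Z=81>80); Hg²⁺ < Au⁺ (isoelectronic, higher Z=80 is smaller).
Ordering: Ge⁴⁺ < Ga³⁺ < Tl³⁺ < Hg²⁺ < Au⁺. The 4th largest is Ga³⁺.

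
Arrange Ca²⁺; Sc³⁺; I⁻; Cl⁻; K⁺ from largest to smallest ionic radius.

Work out protons and electrons: Sc³⁺ has 18 e⁻ (Z=21), Ca²⁺ has 18 e⁻ (Z=20), K⁺ has 18 e⁻ (Z=19), Cl⁻ has 18 e⁻ (Z=17), I⁻ has 54 e⁻ (Z=53). Sc³⁺ < Ca²⁺ (both 18 e⁻, Z=21>20); Ca²⁺ < K⁺ (isoelectronic, higher Z=20 is smaller); K⁺ < Cl⁻ (isoelectronic, higher Z=19 is smaller); Cl⁻ < I⁻ (same group, 2 shells fewer).

I⁻ > Cl⁻ > K⁺ > Ca²⁺ > Sc³⁺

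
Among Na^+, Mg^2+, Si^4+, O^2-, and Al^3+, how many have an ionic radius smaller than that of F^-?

4

Isoelectronic series (10 e⁻ each). Size is set by nuclear charge: more protons means a smaller ion. Si^4+ (Z=14), Al^3+ (Z=13), Mg^2+ (Z=12), Na^+ (Z=11), F^- (Z=9), O^2- (Z=8).
Placing each against F^-: smaller — Si^4+, Al^3+, Mg^2+, Na^+; larger — O^2-. So 4 are smaller.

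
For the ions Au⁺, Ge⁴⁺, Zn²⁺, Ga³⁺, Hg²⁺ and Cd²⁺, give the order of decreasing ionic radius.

First list Z and electron count for each: Ge⁴⁺ has 28 e⁻ (Z=32), Ga³⁺ has 28 e⁻ (Z=31), Zn²⁺ has 28 e⁻ (Z=30), Cd²⁺ has 46 e⁻ (Z=48), Hg²⁺ has 78 e⁻ (Z=80), Au⁺ has 78 e⁻ (Z=79). Ge⁴⁺ < Ga³⁺ (isoelectronic, higher Z=32 is smaller); Ga³⁺ < Zn²⁺ (isoelectronic, higher Z=31 is smaller); Zn²⁺ < Cd²⁺ (same group, 1 shell fewer); Cd²⁺ < Hg²⁺ (same group, 1 shell fewer); Hg²⁺ < Au⁺ (both 78 e⁻, Z=80>79).

Au⁺ > Hg²⁺ > Cd²⁺ > Zn²⁺ > Ga³⁺ > Ge⁴⁺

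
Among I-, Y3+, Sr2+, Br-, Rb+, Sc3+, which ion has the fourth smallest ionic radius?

Rb+

First list Z and electron count for each: Sc3+ (Z=21, 18 e⁻), Y3+ (Z=39, 36 e⁻), Sr2+ (Z=38, 36 e⁻), Rb+ (Z=37, 36 e⁻), Br- (Z=35, 36 e⁻), I- (Z=53, 54 e⁻). Sc3+ < Y3+ (same group, period 4 vs 5); Y3+ < Sr2+ (both 36 e⁻, Z=39>38); Sr2+ < Rb+ (isoelectronic, higher Z=38 is smaller); Rb+ < Br- (isoelectronic, higher Z=37 is smaller); Br- < I- (same group, 1 shell fewer).
So the order is Sc3+ < Y3+ < Sr2+ < Rb+ < Br- < I-; the 4th-smallest ion is Rb+.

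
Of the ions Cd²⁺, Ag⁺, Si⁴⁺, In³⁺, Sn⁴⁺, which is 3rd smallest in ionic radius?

In³⁺

Electron counts and nuclear charges: Si⁴⁺ has 10 e⁻ (Z=14), Sn⁴⁺ has 46 e⁻ (Z=50), In³⁺ has 46 e⁻ (Z=49), Cd²⁺ has 46 e⁻ (Z=48), Ag⁺ has 46 e⁻ (Z=47). Si⁴⁺ < Sn⁴⁺ (same group, period 3 vs 5); Sn⁴⁺ < In³⁺ (isoelectronic, higher Z=50 is smaller); In³⁺ < Cd²⁺ (both 46 e⁻, Z=49>48); Cd²⁺ < Ag⁺ (isoelectronic, higher Z=48 is smaller).
Ordering: Si⁴⁺ < Sn⁴⁺ < In³⁺ < Cd²⁺ < Ag⁺. The 3rd smallest is In³⁺.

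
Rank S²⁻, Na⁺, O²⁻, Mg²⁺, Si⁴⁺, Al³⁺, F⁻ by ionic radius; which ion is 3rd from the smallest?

Mg²⁺

Work out protons and electrons: Si⁴⁺ has 10 e⁻ (Z=14), Al³⁺ has 10 e⁻ (Z=13), Mg²⁺ has 10 e⁻ (Z=12), Na⁺ has 10 e⁻ (Z=11), F⁻ has 10 e⁻ (Z=9), O²⁻ has 10 e⁻ (Z=8), S²⁻ has 18 e⁻ (Z=16). Si⁴⁺ < Al³⁺ (both 10 e⁻, Z=14>13); Al³⁺ < Mg²⁺ (isoelectronic, higher Z=13 is smaller); Mg²⁺ < Na⁺ (both 10 e⁻, Z=12>11); Na⁺ < F⁻ (both 10 e⁻, Z=11>9); F⁻ < O²⁻ (isoelectronic, higher Z=9 is smaller); O²⁻ < S²⁻ (same group, period 2 vs 3).
That gives Si⁴⁺ < Al³⁺ < Mg²⁺ < Na⁺ < F⁻ < O²⁻ < S²⁻. From the smallest end, number 3 is Mg²⁺.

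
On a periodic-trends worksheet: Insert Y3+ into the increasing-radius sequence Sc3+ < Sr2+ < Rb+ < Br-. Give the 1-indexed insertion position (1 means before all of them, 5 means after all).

2

Work out protons and electrons: Sc3+ has 18 e⁻ (Z=21), Y3+ has 36 e⁻ (Z=39), Sr2+ has 36 e⁻ (Z=38), Rb+ has 36 e⁻ (Z=37), Br- has 36 e⁻ (Z=35). Sc3+ < Y3+ (same group, 1 shell fewer); Y3+ < Sr2+ (isoelectronic, higher Z=39 is smaller); Sr2+ < Rb+ (isoelectronic, higher Z=38 is smaller); Rb+ < Br- (isoelectronic, higher Z=37 is smaller).
With Y3+ included the full order is Sc3+ < Y3+ < Sr2+ < Rb+ < Br-, so it takes position 2.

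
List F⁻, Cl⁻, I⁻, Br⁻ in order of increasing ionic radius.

Same group, same charge. Going down the group adds an extra shell of electrons, so the ion gets larger: F⁻ is highest in the group and smallest.

F⁻ < Cl⁻ < Br⁻ < I⁻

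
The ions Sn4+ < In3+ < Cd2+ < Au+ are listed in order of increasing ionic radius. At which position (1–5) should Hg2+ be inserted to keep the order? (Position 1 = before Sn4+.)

Sn4+ (Z=50, 46 e⁻), In3+ (Z=49, 46 e⁻), Cd2+ (Z=48, 46 e⁻), Hg2+ (Z=80, 78 e⁻), Au+ (Z=79, 78 e⁻). Sn4+ < In3+ (both 46 e⁻, Z=50>49); In3+ < Cd2+ (isoelectronic, higher Z=49 is smaller); Cd2+ < Hg2+ (same group, 1 shell fewer); Hg2+ < Au+ (both 78 e⁻, Z=80>79).
Merged order: Sn4+ < In3+ < Cd2+ < Hg2+ < Au+ — Hg2+ is number 4.

4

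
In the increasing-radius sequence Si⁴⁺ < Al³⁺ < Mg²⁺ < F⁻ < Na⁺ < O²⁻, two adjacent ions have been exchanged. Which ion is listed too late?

The pair F⁻, Na⁺ is the wrong way round — both have 10 electrons but Z(Na)=11 > Z(F)=9, so Na⁺ should be the smaller of the two. All other adjacent pairs agree with periodic trends, so Na⁺ is the misplaced ion.

Na⁺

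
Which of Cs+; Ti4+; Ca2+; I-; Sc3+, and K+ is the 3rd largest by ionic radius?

K+

Electron counts and nuclear charges: Ti4+ (Z=22, 18 e⁻), Sc3+ (Z=21, 18 e⁻), Ca2+ (Z=20, 18 e⁻), K+ (Z=19, 18 e⁻), Cs+ (Z=55, 54 e⁻), I- (Z=53, 54 e⁻). Ti4+ < Sc3+ (isoelectronic, higher Z=22 is smaller); Sc3+ < Ca2+ (isoelectronic, higher Z=21 is smaller); Ca2+ < K+ (isoelectronic, higher Z=20 is smaller); K+ < Cs+ (same group, period 4 vs 6); Cs+ < I- (isoelectronic, higher Z=55 is smaller).
That gives Ti4+ < Sc3+ < Ca2+ < K+ < Cs+ < I-. From the largest end, number 3 is K+.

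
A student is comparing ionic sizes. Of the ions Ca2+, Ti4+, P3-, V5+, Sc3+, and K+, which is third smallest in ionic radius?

Sc3+

All of these have 18 electrons (isoelectronic). With the same electron cloud, the ion with the most protons pulls it in tightest. Nuclear charges: V5+ (Z=23), Ti4+ (Z=22), Sc3+ (Z=21), Ca2+ (Z=20), K+ (Z=19), P3- (Z=15). Highest Z is smallest.
Full ascending order: V5+ < Ti4+ < Sc3+ < Ca2+ < K+ < P3-. Counting from the smallest, position 3 is Sc3+.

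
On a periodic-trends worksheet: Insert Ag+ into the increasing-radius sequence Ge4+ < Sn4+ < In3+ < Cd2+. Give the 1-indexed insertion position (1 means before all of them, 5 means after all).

Tabulating Z and e⁻: Ge4+ (Z=32, 28 e⁻), Sn4+ (Z=50, 46 e⁻), In3+ (Z=49, 46 e⁻), Cd2+ (Z=48, 46 e⁻), Ag+ (Z=47, 46 e⁻). Ge4+ < Sn4+ (same group, period 4 vs 5); Sn4+ < In3+ (isoelectronic, higher Z=50 is smaller); In3+ < Cd2+ (both 46 e⁻, Z=49>48); Cd2+ < Ag+ (isoelectronic, higher Z=48 is smaller).
With Ag+ included the full order is Ge4+ < Sn4+ < In3+ < Cd2+ < Ag+, so it takes position 5.

5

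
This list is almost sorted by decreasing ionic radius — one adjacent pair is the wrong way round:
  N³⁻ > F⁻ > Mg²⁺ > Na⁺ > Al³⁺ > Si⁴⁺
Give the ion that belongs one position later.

Compare adjacent ions: both have 10 electrons but Z(Mg)=12 > Z(Na)=11, so Mg²⁺ should be the smaller of the two — yet in this decreasing list Mg²⁺ sits before Na⁺. Nothing else is reversed, so Mg²⁺ should move one place to the right.

Mg²⁺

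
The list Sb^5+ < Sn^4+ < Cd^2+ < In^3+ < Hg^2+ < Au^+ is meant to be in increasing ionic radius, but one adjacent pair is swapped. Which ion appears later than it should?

Check each adjacent pair. Cd^2+ and In^3+ are reversed: both have 46 electrons but Z(In)=49 > Z(Cd)=48, so In^3+ should be the smaller of the two. No other neighbouring pair contradicts the periodic trends, so In^3+ is the ion listed too late.

In^3+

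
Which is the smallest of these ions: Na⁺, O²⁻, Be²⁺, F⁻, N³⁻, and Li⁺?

Electron counts and nuclear charges: Be²⁺ has 2 e⁻ (Z=4), Li⁺ has 2 e⁻ (Z=3), Na⁺ has 10 e⁻ (Z=11), F⁻ has 10 e⁻ (Z=9), O²⁻ has 10 e⁻ (Z=8), N³⁻ has 10 e⁻ (Z=7). Be²⁺ < Li⁺ (isoelectronic, higher Z=4 is smaller); Li⁺ < Na⁺ (same group, period 2 vs 3); Na⁺ < F⁻ (both 10 e⁻, Z=11>9); F⁻ < O²⁻ (both 10 e⁻, Z=9>8); O²⁻ < N³⁻ (isoelectronic, higher Z=8 is smaller).

Be²⁺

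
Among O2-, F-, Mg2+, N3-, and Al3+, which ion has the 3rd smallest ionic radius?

F-

All of these have 10 electrons (isoelectronic). With the same electron cloud, the ion with the most protons pulls it in tightest. Nuclear charges: Al3+ (Z=13), Mg2+ (Z=12), F- (Z=9), O2- (Z=8), N3- (Z=7). Highest Z is smallest.
Ordering: Al3+ < Mg2+ < F- < O2- < N3-. The 3rd smallest is F-.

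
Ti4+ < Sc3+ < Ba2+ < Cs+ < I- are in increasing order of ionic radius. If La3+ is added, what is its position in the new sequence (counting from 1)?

First list Z and electron count for each: Ti4+: 18 e⁻, Z=22, Sc3+: 18 e⁻, Z=21, La3+: 54 e⁻, Z=57, Ba2+: 54 e⁻, Z=56, Cs+: 54 e⁻, Z=55, I-: 54 e⁻, Z=53. Ti4+ < Sc3+ (isoelectronic, higher Z=22 is smaller); Sc3+ < La3+ (same group, 2 shells fewer); La3+ < Ba2+ (both 54 e⁻, Z=57>56); Ba2+ < Cs+ (isoelectronic, higher Z=56 is smaller); Cs+ < I- (isoelectronic, higher Z=55 is smaller).
With La3+ included the full order is Ti4+ < Sc3+ < La3+ < Ba2+ < Cs+ < I-, so it takes position 3.

3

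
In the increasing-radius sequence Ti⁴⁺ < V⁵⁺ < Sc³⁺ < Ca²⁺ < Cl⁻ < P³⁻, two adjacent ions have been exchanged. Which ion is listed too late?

Scanning neighbour by neighbour, only Ti⁴⁺/V⁵⁺ violates a trend: V⁵⁺ and Ti⁴⁺ share 18 electrons; the higher nuclear charge on V (Z=23) contracts it more, so V⁵⁺ < Ti⁴⁺. That makes V⁵⁺ the one sitting a position late relative to where it belongs.

V⁵⁺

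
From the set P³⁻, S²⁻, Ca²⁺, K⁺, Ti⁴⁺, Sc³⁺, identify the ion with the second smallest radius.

Isoelectronic series (18 e⁻ each). Size is set by nuclear charge: more protons means a smaller ion. Ti⁴⁺ (Z=22), Sc³⁺ (Z=21), Ca²⁺ (Z=20), K⁺ (Z=19), S²⁻ (Z=16), P³⁻ (Z=15).
That gives Ti⁴⁺ < Sc³⁺ < Ca²⁺ < K⁺ < S²⁻ < P³⁻. From the smallest end, number 2 is Sc³⁺.

Sc³⁺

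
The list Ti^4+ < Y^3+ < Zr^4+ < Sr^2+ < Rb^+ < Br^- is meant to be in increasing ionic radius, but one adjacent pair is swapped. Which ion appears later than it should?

The pair Y^3+, Zr^4+ is the wrong way round — both have 36 electrons but Z(Zr)=40 > Z(Y)=39, so Zr^4+ should be the smaller of the two. All other adjacent pairs agree with periodic trends, so Zr^4+ is the misplaced ion.

Zr^4+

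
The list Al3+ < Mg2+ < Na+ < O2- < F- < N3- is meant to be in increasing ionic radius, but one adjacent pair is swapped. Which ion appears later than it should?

F-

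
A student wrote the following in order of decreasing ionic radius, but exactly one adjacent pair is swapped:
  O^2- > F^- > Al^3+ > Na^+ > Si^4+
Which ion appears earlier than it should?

Al^3+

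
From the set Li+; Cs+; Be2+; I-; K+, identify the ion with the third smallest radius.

K+

Tabulating Z and e⁻: Be2+: 2 e⁻, Z=4, Li+: 2 e⁻, Z=3, K+: 18 e⁻, Z=19, Cs+: 54 e⁻, Z=55, I-: 54 e⁻, Z=53. Be2+ < Li+ (isoelectronic, higher Z=4 is smaller); Li+ < K+ (same group, period 2 vs 4); K+ < Cs+ (same group, 2 shells fewer); Cs+ < I- (both 54 e⁻, Z=55>53).
That gives Be2+ < Li+ < K+ < Cs+ < I-. From the smallest end, number 3 is K+.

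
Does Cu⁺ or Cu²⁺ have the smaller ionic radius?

Cu²⁺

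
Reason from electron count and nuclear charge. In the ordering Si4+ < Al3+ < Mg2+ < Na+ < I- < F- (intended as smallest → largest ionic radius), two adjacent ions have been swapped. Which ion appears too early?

The pair I-, F- is the wrong way round — same group and charge — period 2 sits above period 5, so F- is smaller. All other adjacent pairs agree with periodic trends, so I- is the misplaced ion.

I-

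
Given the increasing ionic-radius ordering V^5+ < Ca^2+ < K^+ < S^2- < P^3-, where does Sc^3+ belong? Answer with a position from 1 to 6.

2

Isoelectronic series (18 e⁻ each). Size is set by nuclear charge: more protons means a smaller ion. V^5+ (Z=23), Sc^3+ (Z=21), Ca^2+ (Z=20), K^+ (Z=19), S^2- (Z=16), P^3- (Z=15).
Putting Sc^3+ in gives V^5+ < Sc^3+ < Ca^2+ < K^+ < S^2- < P^3-; it lands at slot 2.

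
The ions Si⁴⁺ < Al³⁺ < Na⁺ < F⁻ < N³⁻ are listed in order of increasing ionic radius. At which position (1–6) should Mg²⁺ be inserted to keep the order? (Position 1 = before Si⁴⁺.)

Isoelectronic series (10 e⁻ each). Size is set by nuclear charge: more protons means a smaller ion. Si⁴⁺ (Z=14), Al³⁺ (Z=13), Mg²⁺ (Z=12), Na⁺ (Z=11), F⁻ (Z=9), N³⁻ (Z=7).
With Mg²⁺ included the full order is Si⁴⁺ < Al³⁺ < Mg²⁺ < Na⁺ < F⁻ < N³⁻, so it takes position 3.

3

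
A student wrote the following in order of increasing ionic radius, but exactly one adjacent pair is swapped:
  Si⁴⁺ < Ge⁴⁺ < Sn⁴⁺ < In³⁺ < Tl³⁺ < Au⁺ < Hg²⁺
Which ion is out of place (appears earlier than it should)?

Scanning neighbour by neighbour, only Au⁺/Hg²⁺ violates a trend: they are isoelectronic (78 e⁻) and Hg has more protons than Au (80 vs 79), making Hg²⁺ smaller. That makes Au⁺ the one sitting a position early relative to where it belongs.

Au⁺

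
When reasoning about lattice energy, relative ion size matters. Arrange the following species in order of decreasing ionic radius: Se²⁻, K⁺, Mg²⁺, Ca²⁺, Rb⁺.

Work out protons and electrons: Mg²⁺ has 10 e⁻ (Z=12), Ca²⁺ has 18 e⁻ (Z=20), K⁺ has 18 e⁻ (Z=19), Rb⁺ has 36 e⁻ (Z=37), Se²⁻ has 36 e⁻ (Z=34). Mg²⁺ < Ca²⁺ (same group, 1 shell fewer); Ca²⁺ < K⁺ (isoelectronic, higher Z=20 is smaller); K⁺ < Rb⁺ (same group, period 4 vs 5); Rb⁺ < Se²⁻ (both 36 e⁻, Z=37>34).

Se²⁻ > Rb⁺ > K⁺ > Ca²⁺ > Mg²⁺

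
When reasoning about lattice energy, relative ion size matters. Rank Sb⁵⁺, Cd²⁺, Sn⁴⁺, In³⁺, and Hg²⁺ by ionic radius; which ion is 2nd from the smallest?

Sn⁴⁺

First list Z and electron count for each: Sb⁵⁺ (Z=51, 46 e⁻), Sn⁴⁺ (Z=50, 46 e⁻), In³⁺ (Z=49, 46 e⁻), Cd²⁺ (Z=48, 46 e⁻), Hg²⁺ (Z=80, 78 e⁻). Sb⁵⁺ < Sn⁴⁺ (both 46 e⁻, Z=51>50); Sn⁴⁺ < In³⁺ (both 46 e⁻, Z=50>49); In³⁺ < Cd²⁺ (both 46 e⁻, Z=49>48); Cd²⁺ < Hg²⁺ (same group, 1 shell fewer).
Full ascending order: Sb⁵⁺ < Sn⁴⁺ < In³⁺ < Cd²⁺ < Hg²⁺. Counting from the smallest, position 2 is Sn⁴⁺.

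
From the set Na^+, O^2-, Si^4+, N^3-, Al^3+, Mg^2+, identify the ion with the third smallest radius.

Mg^2+

These species are isoelectronic with 10 electrons. The only difference is the number of protons: Si^4+ (Z=14), Al^3+ (Z=13), Mg^2+ (Z=12), Na^+ (Z=11), O^2- (Z=8), N^3- (Z=7). The strongest nuclear pull (Si^4+) gives the smallest ion.
Ordering: Si^4+ < Al^3+ < Mg^2+ < Na^+ < O^2- < N^3-. The third smallest is Mg^2+.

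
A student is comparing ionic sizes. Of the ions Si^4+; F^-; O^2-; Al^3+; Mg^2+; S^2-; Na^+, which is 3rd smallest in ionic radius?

Electron counts and nuclear charges: Si^4+ has 10 e⁻ (Z=14), Al^3+ has 10 e⁻ (Z=13), Mg^2+ has 10 e⁻ (Z=12), Na^+ has 10 e⁻ (Z=11), F^- has 10 e⁻ (Z=9), O^2- has 10 e⁻ (Z=8), S^2- has 18 e⁻ (Z=16). Si^4+ < Al^3+ (both 10 e⁻, Z=14>13); Al^3+ < Mg^2+ (isoelectronic, higher Z=13 is smaller); Mg^2+ < Na^+ (isoelectronic, higher Z=12 is smaller); Na^+ < F^- (isoelectronic, higher Z=11 is smaller); F^- < O^2- (both 10 e⁻, Z=9>8); O^2- < S^2- (same group, 1 shell fewer).
Full ascending order: Si^4+ < Al^3+ < Mg^2+ < Na^+ < F^- < O^2- < S^2-. Counting from the smallest, position 3 is Mg^2+.

Mg^2+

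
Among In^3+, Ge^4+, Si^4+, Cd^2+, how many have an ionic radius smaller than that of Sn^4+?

Work out protons and electrons: Si^4+ has 10 e⁻ (Z=14), Ge^4+ has 28 e⁻ (Z=32), Sn^4+ has 46 e⁻ (Z=50), In^3+ has 46 e⁻ (Z=49), Cd^2+ has 46 e⁻ (Z=48). Si^4+ < Ge^4+ (same group, period 3 vs 4); Ge^4+ < Sn^4+ (same group, period 4 vs 5); Sn^4+ < In^3+ (both 46 e⁻, Z=50>49); In^3+ < Cd^2+ (both 46 e⁻, Z=49>48).
Ordering all of them (including Sn^4+) by radius gives Si^4+ < Ge^4+ < Sn^4+ < In^3+ < Cd^2+. Count: 2.

2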